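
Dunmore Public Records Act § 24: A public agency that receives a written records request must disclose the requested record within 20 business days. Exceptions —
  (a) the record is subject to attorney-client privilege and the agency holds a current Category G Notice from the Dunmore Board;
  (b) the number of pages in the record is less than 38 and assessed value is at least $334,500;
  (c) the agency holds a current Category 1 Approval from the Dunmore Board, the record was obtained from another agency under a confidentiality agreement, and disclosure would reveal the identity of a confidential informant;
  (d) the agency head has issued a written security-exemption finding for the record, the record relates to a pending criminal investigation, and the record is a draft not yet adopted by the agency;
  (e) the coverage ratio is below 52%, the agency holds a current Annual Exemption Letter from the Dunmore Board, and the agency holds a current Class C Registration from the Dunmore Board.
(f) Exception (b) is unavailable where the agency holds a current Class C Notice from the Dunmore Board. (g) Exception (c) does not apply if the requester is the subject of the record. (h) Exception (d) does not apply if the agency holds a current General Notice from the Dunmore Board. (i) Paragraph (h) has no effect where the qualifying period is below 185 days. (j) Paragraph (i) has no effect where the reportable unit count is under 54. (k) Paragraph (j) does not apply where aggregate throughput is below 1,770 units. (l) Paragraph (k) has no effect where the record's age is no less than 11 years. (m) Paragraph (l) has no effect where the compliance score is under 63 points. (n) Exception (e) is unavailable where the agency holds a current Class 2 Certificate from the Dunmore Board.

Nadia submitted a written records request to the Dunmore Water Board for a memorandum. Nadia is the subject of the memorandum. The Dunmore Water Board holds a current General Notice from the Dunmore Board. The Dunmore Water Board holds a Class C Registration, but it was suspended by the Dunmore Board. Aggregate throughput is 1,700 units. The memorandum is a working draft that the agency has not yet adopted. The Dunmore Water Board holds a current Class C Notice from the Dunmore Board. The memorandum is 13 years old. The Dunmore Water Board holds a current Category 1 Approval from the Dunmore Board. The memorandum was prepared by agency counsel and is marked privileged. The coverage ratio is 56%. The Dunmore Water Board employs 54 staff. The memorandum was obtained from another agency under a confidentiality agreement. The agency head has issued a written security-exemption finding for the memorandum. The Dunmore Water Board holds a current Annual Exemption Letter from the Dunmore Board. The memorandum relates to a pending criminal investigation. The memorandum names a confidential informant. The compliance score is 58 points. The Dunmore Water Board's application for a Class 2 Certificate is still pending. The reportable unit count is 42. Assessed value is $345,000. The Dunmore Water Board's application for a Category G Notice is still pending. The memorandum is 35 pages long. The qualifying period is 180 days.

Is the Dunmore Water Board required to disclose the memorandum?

Exception (a) requires that the agency holds a current Category G Notice from the Dunmore Board; but there is no Category G Notice in force, so (a) is unavailable.
Exception (b): the number of pages in the record is 35, less than the 38 limit; assessed value is $345,000, meeting the $334,500 threshold — every condition holds. But applying paragraph (f): (f) applies — a current Class C Notice is held. (b) is therefore removed.
All of (c)'s requirements are met (a current Category 1 Approval is held; the memorandum was obtained under a confidentiality agreement; the memorandum names a confidential informant). Turning to paragraph (g): (g) is triggered — Nadia is the subject of the memorandum. So (c) is unavailable.
Exception (d): a written security-exemption finding has been issued; the memorandum relates to a pending investigation; the memorandum is an unadopted draft — every condition holds. Under paragraphs (h)–(m): (h) applies (a current General Notice is held), but is displaced by (i): (i) operates against (h): the qualifying period is 180 days, below the 185 days limit. (j) applies (the reportable unit count is 42, under the 54 limit), but is overridden by (k): (k) is engaged — aggregate throughput is 1,700 units, below the 1,770 units limit. (l) applies (the record's age is 13 years, meeting the 11 years threshold), but is set aside by (m): (m) applies — the compliance score is 58 points, under the 63 points limit. So (d) applies.
Exception (e) does not apply: the coverage ratio is 56%, not below 52%.

No — exception (d) applies; the Dunmore Water Board is not required to disclose the memorandum.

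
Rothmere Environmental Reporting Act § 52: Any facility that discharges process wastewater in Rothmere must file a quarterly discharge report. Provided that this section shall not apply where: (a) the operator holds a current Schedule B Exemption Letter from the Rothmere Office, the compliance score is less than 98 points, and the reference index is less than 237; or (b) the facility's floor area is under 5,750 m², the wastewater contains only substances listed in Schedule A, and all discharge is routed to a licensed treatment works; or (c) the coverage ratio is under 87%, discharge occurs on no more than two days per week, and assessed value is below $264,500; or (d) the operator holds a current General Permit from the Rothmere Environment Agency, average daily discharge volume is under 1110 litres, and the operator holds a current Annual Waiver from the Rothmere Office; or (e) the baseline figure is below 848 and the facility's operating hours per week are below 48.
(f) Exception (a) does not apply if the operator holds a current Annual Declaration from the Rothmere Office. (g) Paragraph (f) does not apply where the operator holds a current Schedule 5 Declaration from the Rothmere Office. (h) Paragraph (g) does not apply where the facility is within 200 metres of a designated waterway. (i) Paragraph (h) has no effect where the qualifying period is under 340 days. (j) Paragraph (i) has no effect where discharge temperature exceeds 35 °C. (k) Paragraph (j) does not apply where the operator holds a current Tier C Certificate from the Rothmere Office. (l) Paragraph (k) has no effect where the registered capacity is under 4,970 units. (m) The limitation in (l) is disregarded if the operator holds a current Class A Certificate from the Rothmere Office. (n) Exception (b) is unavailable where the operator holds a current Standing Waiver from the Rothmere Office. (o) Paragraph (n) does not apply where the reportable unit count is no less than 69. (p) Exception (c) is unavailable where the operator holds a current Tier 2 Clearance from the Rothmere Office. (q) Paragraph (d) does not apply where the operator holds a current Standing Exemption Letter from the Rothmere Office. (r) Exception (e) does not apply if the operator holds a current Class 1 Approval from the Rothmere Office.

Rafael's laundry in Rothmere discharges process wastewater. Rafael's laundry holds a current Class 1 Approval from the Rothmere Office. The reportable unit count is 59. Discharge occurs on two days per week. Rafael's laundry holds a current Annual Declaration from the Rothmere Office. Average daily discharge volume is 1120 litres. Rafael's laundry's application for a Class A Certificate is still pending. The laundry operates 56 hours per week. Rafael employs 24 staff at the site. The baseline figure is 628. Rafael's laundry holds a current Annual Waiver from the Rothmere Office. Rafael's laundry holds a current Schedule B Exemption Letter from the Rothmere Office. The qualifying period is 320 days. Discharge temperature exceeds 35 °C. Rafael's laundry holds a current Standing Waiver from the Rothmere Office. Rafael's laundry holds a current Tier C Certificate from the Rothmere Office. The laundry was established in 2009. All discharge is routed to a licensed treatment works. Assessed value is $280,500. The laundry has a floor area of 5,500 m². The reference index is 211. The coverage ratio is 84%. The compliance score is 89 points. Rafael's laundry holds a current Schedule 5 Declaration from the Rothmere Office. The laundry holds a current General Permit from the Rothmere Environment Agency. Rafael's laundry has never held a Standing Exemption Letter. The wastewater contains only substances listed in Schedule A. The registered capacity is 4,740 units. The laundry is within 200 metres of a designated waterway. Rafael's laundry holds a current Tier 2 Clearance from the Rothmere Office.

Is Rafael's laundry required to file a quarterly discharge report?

Yes — Rafael's laundry must file a quarterly discharge report.

Exception (a)'s conditions are all satisfied: a current Schedule B Exemption Letter is held; the compliance score is 89 points, less than the 98 points limit; the reference index is 211, less than the 237 limit. However, paragraphs (f)–(m) must be considered: (f) is engaged — a current Annual Declaration is held. (g) is triggered (a current Schedule 5 Declaration is held), but is set aside by (h): (h) operates against (g): the laundry is within 200 m of a designated waterway. (i) would limit (h) — the qualifying period is 320 days, under the 340 days limit — but (j) sets (i) aside: (j) operates against (i): discharge temperature exceeds 35 °C. (k) applies (a current Tier C Certificate is held), but is displaced by (l): (l) operates — the registered capacity is 4,740 units, under the 4,970 units limit. (m) is not engaged (no current Class A Certificate is held), so (l) stands. (a) is therefore removed.
Exception (b)'s conditions are all satisfied: the facility's floor area is 5,500 m², under the 5,750 m² limit; the wastewater is Schedule-A-only; discharge is routed to a licensed treatment works. But applying paragraphs (n)–(o): (n) operates — a current Standing Waiver is held. (o) is not triggered (the reportable unit count is 59, short of 69), so (n) stands. So (b) is unavailable.
Exception (c) fails — assessed value is $280,500, not below $264,500.
Exception (d) requires that average daily discharge volume is under 1110 litres; but average daily discharge volume is 1120 litres, not under 1110 litres, so (d) is unavailable.
Exception (e) does not apply: the facility's operating hours per week are 56, not below 48.
No exception is made out. Rafael's laundry falls within the general rule.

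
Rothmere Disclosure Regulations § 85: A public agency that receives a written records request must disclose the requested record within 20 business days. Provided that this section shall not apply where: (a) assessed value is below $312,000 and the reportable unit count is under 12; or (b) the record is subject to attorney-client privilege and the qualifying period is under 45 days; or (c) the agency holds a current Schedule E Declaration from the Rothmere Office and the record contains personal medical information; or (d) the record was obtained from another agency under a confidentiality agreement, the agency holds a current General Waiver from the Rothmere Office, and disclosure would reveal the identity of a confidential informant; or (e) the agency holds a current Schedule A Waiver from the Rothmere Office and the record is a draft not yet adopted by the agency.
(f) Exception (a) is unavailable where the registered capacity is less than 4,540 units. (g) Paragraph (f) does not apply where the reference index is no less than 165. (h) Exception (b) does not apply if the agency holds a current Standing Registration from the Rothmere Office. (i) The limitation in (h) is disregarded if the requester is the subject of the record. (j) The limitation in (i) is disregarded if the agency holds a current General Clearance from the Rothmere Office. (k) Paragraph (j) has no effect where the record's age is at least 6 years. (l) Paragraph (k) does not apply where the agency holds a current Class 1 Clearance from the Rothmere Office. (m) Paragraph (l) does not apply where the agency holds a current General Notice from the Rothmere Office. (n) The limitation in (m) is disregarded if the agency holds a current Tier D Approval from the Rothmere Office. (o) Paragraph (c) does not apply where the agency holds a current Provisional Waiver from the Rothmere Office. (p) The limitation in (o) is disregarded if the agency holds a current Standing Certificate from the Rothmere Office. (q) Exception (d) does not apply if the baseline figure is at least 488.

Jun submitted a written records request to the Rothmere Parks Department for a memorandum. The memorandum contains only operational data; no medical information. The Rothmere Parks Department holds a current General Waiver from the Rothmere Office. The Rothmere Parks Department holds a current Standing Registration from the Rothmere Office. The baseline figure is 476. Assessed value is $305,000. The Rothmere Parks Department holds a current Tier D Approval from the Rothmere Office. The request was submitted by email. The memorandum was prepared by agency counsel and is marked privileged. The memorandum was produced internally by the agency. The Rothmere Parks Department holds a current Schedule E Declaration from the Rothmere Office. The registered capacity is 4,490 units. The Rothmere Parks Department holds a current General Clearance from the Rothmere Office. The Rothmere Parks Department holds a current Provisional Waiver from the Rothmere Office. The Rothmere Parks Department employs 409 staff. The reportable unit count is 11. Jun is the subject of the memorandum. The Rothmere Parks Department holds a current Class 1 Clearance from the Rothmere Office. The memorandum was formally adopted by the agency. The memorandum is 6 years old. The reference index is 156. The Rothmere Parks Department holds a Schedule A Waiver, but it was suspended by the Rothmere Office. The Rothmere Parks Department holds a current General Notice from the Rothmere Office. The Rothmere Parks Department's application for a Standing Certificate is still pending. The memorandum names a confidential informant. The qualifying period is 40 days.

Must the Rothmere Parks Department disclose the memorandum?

Yes — the Rothmere Parks Department must disclose the memorandum.

Exception (a)'s conditions are all satisfied: assessed value is $305,000, below the $312,000 limit; the reportable unit count is 11, under the 12 limit. But: (f) is triggered — the registered capacity is 4,490 units, less than the 4,540 units limit. (g), which would lift (f), does not operate here — the reference index is 156, short of 165. Exception (a) does not apply.
Exception (b)'s conditions are all satisfied: the memorandum is privileged; the qualifying period is 40 days, under the 45 days limit. However, paragraphs (h)–(n) must be considered: (h) operates against (b): a current Standing Registration is held. (i) would limit (h) — Jun is the subject of the memorandum — but (j) sets (i) aside: (j) operates against (i): a current General Clearance is held. (k) is engaged (the record's age is 6 years, meeting the 6 years threshold), but yields to (l): (l) operates against (k): a current Class 1 Clearance is held. (m) is triggered (a current General Notice is held), but is itself disapplied by (n): (n) operates against (m): a current Tier D Approval is held. So (b) is unavailable.
Exception (c) fails — the memorandum contains only operational data.
Exception (d) does not apply: the memorandum was produced internally.
Exception (e) fails — there is no Schedule A Waiver in force.
No exception applies. The general rule governs.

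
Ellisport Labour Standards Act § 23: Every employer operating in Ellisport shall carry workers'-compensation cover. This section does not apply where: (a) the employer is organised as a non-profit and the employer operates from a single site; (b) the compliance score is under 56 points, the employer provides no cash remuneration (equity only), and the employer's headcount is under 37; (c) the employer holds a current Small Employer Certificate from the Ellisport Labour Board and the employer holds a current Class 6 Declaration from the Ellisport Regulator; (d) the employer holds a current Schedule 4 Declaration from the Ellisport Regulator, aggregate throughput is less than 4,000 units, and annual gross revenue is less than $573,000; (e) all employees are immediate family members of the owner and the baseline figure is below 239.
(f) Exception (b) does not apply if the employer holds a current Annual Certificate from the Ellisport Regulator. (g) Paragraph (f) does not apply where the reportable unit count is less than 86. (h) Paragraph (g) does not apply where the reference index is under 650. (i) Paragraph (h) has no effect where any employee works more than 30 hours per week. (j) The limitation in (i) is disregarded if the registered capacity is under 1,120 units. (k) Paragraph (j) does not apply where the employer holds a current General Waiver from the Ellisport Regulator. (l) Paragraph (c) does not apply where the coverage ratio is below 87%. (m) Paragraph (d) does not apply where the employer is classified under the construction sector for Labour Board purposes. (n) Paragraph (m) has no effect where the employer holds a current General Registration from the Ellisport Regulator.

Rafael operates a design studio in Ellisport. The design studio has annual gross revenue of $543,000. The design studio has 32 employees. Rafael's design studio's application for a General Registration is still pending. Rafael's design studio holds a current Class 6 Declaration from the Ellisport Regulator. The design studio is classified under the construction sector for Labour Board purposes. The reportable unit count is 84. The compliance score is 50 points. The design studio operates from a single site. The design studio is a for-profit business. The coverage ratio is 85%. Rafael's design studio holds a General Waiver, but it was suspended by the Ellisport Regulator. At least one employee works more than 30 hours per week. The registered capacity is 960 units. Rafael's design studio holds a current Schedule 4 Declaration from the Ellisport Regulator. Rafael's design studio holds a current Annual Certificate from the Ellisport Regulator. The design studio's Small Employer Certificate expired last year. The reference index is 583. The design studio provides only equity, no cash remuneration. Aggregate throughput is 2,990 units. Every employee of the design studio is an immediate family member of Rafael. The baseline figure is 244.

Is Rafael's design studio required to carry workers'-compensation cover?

Yes — Rafael's design studio must carry workers'-compensation cover.

Exception (a) does not apply: the employer is for-profit.
Exception (b)'s conditions are all satisfied: the compliance score is 50 points, under the 56 points limit; remuneration is equity-only; the employer's headcount is 32, under the 37 limit. But: (f) operates against (b): a current Annual Certificate is held. (g) is engaged (the reportable unit count is 84, less than the 86 limit), but is set aside by (h): (h) operates against (g): the reference index is 583, under the 650 limit. (i) would limit (h) — at least one employee exceeds 30 hours/week — but (j) sets (i) aside: (j) operates against (i): the registered capacity is 960 units, under the 1,120 units limit. (k) is inapplicable (no current General Waiver is held), so (j) stands. So (b) is unavailable.
Exception (c) fails — the Small Employer Certificate has expired.
Exception (d): a current Schedule 4 Declaration is held; aggregate throughput is 2,990 units, less than the 4,000 units limit; annual gross revenue is $543,000, less than the $573,000 limit — every condition holds. Turning to paragraphs (m)–(n): (m) is triggered — the design studio is classified under the construction sector. (n), which would lift (m), is not engaged — no current General Registration is held. (d) is therefore removed.
Exception (e) requires that the baseline figure is below 239; but the baseline figure is 244, not below 239, so (e) is unavailable.
None of the exceptions is available; § 23 applies in full.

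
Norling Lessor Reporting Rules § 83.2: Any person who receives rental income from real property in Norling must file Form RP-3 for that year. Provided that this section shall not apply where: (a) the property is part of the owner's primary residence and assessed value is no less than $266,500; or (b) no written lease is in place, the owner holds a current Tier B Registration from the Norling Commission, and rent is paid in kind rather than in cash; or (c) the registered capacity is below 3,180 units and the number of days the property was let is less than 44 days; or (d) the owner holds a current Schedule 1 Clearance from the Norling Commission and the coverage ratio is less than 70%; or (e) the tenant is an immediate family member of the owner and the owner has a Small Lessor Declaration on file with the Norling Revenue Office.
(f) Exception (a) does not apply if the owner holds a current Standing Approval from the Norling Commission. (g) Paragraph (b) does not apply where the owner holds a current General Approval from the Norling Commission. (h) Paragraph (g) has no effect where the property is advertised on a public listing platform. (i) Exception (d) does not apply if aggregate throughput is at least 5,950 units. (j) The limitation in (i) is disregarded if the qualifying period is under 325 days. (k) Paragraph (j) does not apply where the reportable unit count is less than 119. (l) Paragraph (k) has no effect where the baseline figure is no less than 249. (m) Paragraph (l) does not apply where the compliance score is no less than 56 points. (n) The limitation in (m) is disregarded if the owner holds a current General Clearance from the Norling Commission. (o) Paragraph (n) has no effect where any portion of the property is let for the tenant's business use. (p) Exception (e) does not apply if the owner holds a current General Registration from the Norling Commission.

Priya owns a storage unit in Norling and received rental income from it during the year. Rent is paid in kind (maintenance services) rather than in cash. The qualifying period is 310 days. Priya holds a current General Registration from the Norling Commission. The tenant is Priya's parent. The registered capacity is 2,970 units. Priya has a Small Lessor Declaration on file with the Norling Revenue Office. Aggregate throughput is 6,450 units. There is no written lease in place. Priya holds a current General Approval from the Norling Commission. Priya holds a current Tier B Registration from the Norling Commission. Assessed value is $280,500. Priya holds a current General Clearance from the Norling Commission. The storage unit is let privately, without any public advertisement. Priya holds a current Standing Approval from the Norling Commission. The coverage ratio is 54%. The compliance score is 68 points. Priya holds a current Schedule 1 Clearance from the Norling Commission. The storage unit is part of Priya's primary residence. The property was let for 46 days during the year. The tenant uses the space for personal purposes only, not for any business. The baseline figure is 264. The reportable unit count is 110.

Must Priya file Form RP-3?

No — exception (d) applies; Priya is not required to file Form RP-3.

Exception (a): the storage unit is part of the primary residence; assessed value is $280,500, meeting the $266,500 threshold — every condition holds. But: (f) is engaged — a current Standing Approval is held. (a) is therefore removed.
All of (b)'s requirements are met (there is no written lease; a current Tier B Registration is held; rent is paid in kind). But: (g) is triggered — a current General Approval is held. (h) is not engaged (the property is let privately without advertisement), so (g) stands. (b) is therefore removed.
Exception (c) does not apply: the number of days the property was let is 46 days, not less than 44 days.
Exception (d) is satisfied on its face — a current Schedule 1 Clearance is held; the coverage ratio is 54%, less than the 70% limit. As to paragraphs (i)–(o): (i) is triggered (aggregate throughput is 6,450 units, meeting the 5,950 units threshold), but is itself disapplied by (j): (j) is triggered — the qualifying period is 310 days, under the 325 days limit. (k) is engaged (the reportable unit count is 110, less than the 119 limit), but is set aside by (l): (l) is triggered — the baseline figure is 264, meeting the 249 threshold. (m) is engaged (the compliance score is 68 points, meeting the 56 points threshold), but is overridden by (n): (n) operates against (m): a current General Clearance is held. (o), which would lift (n), does not operate here — the space is used for personal purposes only. So (d) applies.
Exception (e): the tenant is an immediate family member; a Small Lessor Declaration is on file — every condition holds. Turning to paragraph (p): (p) is engaged — a current General Registration is held. (e) is therefore removed.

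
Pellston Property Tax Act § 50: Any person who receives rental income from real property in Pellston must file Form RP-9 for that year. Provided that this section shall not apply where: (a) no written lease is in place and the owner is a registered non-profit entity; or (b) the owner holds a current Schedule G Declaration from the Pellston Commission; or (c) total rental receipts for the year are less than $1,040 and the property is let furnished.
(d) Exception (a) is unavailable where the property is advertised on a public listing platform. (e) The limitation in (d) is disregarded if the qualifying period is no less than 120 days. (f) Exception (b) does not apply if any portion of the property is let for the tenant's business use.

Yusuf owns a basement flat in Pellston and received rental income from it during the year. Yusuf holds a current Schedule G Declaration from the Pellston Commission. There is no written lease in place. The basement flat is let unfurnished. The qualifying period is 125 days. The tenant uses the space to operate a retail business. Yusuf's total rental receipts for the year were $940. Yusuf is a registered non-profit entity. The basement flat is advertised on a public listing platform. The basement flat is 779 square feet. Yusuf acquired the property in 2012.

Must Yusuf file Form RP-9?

No — exception (a) applies; Yusuf is not required to file Form RP-9.

Exception (a)'s conditions are all satisfied: there is no written lease; Yusuf is a registered non-profit. As to paragraphs (d)–(e): (d) operates (the property is publicly advertised), but is displaced by (e): (e) operates against (d): the qualifying period is 125 days, meeting the 120 days threshold. So (a) applies.
Exception (b) is satisfied on its face — a current Schedule G Declaration is held. But: (f) operates against (b): the space is let for business use. Exception (b) does not apply.
Exception (c) fails — the property is let unfurnished.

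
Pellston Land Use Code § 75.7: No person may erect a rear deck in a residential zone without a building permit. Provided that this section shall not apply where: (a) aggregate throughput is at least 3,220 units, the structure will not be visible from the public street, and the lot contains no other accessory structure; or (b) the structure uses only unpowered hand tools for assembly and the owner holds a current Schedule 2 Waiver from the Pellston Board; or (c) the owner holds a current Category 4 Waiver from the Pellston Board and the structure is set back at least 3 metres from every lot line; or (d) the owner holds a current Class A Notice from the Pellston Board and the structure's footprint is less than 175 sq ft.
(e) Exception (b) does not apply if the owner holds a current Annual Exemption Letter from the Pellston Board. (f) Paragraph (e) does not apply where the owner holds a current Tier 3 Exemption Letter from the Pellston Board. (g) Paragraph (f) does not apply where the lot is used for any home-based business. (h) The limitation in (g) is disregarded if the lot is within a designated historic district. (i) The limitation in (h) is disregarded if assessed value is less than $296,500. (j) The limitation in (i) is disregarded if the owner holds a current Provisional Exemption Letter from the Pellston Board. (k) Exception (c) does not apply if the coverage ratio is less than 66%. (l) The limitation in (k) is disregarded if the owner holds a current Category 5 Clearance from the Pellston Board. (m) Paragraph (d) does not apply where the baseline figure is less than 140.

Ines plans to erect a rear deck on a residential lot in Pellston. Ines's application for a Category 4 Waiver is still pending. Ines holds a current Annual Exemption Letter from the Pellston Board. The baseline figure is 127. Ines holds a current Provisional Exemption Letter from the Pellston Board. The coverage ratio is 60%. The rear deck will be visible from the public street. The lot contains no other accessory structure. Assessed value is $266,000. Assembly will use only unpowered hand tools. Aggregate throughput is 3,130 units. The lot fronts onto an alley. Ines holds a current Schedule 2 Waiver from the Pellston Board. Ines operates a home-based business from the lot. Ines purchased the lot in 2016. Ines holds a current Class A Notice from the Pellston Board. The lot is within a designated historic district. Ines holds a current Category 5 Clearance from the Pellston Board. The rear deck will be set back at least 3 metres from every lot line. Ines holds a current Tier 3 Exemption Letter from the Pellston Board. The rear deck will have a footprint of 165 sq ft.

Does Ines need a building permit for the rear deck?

No — exception (b) applies; Ines does not need a building permit.

Exception (a) fails — aggregate throughput is 3,130 units, short of 3,220 units.
Exception (b)'s conditions are all satisfied: assembly uses only hand tools; a current Schedule 2 Waiver is held. Under paragraphs (e)–(j): (e) is engaged (a current Annual Exemption Letter is held), but is overridden by (f): (f) is triggered — a current Tier 3 Exemption Letter is held. (g) would limit (f) — a home-based business operates on the lot — but (h) sets (g) aside: (h) operates against (g): the lot is in a historic district. (i) would limit (h) — assessed value is $266,000, less than the $296,500 limit — but (j) sets (i) aside: (j) operates against (i): a current Provisional Exemption Letter is held. Exception (b) stands.
Exception (c) does not apply: there is no Category 4 Waiver in force.
Exception (d) is satisfied on its face — a current Class A Notice is held; the structure's footprint is 165 sq ft, less than the 175 sq ft limit. Turning to paragraph (m): (m) applies — the baseline figure is 127, less than the 140 limit. So (d) is unavailable.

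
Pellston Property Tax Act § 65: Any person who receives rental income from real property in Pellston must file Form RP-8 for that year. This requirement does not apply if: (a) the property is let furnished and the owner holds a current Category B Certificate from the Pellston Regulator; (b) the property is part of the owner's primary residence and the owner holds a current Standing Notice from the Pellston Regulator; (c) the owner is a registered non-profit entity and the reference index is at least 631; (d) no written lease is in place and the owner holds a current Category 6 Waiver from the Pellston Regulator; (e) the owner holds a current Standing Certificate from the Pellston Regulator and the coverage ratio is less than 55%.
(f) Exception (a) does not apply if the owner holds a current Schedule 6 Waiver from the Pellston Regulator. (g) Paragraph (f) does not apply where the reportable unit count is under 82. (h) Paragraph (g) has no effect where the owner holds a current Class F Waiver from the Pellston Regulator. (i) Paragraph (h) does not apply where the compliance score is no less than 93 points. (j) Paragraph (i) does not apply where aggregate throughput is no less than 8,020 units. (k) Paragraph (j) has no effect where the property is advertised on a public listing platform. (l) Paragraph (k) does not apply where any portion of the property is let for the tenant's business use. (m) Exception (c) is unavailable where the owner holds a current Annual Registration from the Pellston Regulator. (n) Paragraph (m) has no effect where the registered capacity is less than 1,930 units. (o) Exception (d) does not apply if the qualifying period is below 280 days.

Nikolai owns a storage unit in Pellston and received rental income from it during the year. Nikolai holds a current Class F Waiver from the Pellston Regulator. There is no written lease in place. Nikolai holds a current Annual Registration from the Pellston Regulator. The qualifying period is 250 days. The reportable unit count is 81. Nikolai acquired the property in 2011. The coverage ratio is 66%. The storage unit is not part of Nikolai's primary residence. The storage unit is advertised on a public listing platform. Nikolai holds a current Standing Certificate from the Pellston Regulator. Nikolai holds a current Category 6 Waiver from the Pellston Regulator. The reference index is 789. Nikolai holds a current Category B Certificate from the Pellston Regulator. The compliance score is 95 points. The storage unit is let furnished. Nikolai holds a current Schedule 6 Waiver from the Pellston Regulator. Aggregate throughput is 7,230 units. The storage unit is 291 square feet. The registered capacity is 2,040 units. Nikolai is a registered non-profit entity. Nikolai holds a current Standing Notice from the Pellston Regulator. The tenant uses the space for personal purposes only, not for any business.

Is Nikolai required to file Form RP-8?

No — exception (a) applies; Nikolai is not required to file Form RP-8.

All of (a)'s requirements are met (the property is let furnished; a current Category B Certificate is held). Under paragraphs (f)–(l): (f) is engaged (a current Schedule 6 Waiver is held), but is itself disapplied by (g): (g) applies — the reportable unit count is 81, under the 82 limit. (h) would limit (g) — a current Class F Waiver is held — but (i) sets (h) aside: (i) operates against (h): the compliance score is 95 points, meeting the 93 points threshold. (j), which would lift (i), does not operate here — aggregate throughput is 7,230 units, short of 8,020 units. So (a) applies.
Exception (b) requires that the property is part of the owner's primary residence; but the storage unit is not part of the primary residence, so (b) is unavailable.
Exception (c) is satisfied on its face — Nikolai is a registered non-profit; the reference index is 789, meeting the 631 threshold. However, paragraphs (m)–(n) must be considered: (m) operates against (c): a current Annual Registration is held. (n), which would lift (m), is not engaged — the registered capacity is 2,040 units, not less than 1,930 units. (c) is therefore removed.
All of (d)'s requirements are met (there is no written lease; a current Category 6 Waiver is held). But applying paragraph (o): (o) applies — the qualifying period is 250 days, below the 280 days limit. Exception (d) does not apply.
Exception (e) requires that the coverage ratio is less than 55%; but the coverage ratio is 66%, not less than 55%, so (e) is unavailable.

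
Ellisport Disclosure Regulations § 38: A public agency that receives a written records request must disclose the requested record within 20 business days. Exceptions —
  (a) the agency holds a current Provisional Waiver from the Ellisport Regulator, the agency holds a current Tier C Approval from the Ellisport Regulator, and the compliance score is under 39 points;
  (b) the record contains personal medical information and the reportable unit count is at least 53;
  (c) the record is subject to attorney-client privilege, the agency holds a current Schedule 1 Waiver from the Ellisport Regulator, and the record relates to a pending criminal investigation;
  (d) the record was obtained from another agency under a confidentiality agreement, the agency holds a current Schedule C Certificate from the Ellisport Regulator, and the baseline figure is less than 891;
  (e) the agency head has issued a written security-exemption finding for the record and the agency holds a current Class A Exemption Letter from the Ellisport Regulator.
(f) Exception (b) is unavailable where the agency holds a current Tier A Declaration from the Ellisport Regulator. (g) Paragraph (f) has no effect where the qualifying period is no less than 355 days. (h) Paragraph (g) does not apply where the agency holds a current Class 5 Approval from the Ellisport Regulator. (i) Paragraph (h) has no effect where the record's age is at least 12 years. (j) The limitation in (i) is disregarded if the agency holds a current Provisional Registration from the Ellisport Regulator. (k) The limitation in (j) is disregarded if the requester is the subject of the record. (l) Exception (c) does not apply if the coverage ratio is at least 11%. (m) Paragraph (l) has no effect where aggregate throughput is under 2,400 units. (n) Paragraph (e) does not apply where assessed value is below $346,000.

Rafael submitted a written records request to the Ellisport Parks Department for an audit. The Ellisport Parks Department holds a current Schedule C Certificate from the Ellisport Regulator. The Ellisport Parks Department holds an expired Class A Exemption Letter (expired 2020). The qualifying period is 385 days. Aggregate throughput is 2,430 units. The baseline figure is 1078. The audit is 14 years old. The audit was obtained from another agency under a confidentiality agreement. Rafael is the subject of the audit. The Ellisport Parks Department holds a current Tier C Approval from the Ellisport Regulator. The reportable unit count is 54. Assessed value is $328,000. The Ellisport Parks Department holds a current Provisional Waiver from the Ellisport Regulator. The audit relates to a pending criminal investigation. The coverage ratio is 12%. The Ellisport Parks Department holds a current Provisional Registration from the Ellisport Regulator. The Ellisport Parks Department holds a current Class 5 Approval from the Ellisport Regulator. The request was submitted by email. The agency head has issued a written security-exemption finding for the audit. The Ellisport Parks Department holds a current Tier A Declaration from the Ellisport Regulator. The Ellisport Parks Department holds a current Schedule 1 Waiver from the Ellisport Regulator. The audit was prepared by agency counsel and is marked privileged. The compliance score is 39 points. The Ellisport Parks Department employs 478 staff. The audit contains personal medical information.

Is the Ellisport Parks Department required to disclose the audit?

Exception (a) does not apply: the compliance score is 39 points, not under 39 points.
Exception (b) is satisfied on its face — the audit contains personal medical information; the reportable unit count is 54, meeting the 53 threshold. Considering the limiting provisions: (f) applies (a current Tier A Declaration is held), but is overridden by (g): (g) is engaged — the qualifying period is 385 days, meeting the 355 days threshold. (h) applies (a current Class 5 Approval is held), but is set aside by (i): (i) operates against (h): the record's age is 14 years, meeting the 12 years threshold. (j) would limit (i) — a current Provisional Registration is held — but (k) sets (j) aside: (k) operates against (j): Rafael is the subject of the audit. So (b) applies.
Exception (c)'s conditions are all satisfied: the audit is privileged; a current Schedule 1 Waiver is held; the audit relates to a pending investigation. But applying paragraphs (l)–(m): (l) operates against (c): the coverage ratio is 12%, meeting the 11% threshold. (m), which would lift (l), is not engaged — aggregate throughput is 2,430 units, not under 2,400 units. So (c) is unavailable.
Exception (d) requires that the baseline figure is less than 891; but the baseline figure is 1,078, not less than 891, so (d) is unavailable.
Exception (e) requires that the agency holds a current Class A Exemption Letter from the Ellisport Regulator; but no current Class A Exemption Letter is held, so (e) is unavailable.

No — exception (b) applies; the Ellisport Parks Department is not required to disclose the audit.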